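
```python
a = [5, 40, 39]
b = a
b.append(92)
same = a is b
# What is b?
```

After line 1: a = [5, 40, 39]
After line 2 (b = a is an alias, same object): a = [5, 40, 39], b = [5, 40, 39]
After line 3 (b.append mutates the shared list): a = [5, 40, 39, 92], b = [5, 40, 39, 92]
After line 4 (same = a is b; same object -> True): same = True

[5, 40, 39, 92]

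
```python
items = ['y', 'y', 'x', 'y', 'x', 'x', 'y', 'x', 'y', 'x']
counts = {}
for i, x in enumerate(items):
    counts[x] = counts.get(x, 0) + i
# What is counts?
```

Initial: counts = {}, items = ['y', 'y', 'x', 'y', 'x', 'x', 'y', 'x', 'y', 'x']
i=0, x='y': counts = {'y': 0}
i=1, x='y': counts = {'y': 1}
i=2, x='x': counts = {'y': 1, 'x': 2}
i=3, x='y': counts = {'y': 4, 'x': 2}
i=4, x='x': counts = {'y': 4, 'x': 6}
i=5, x='x': counts = {'y': 4, 'x': 11}
i=6, x='y': counts = {'y': 10, 'x': 11}
i=7, x='x': counts = {'y': 10, 'x': 18}
i=8, x='y': counts = {'y': 18, 'x': 18}
i=9, x='x': counts = {'y': 18, 'x': 27}

{'y': 18, 'x': 27}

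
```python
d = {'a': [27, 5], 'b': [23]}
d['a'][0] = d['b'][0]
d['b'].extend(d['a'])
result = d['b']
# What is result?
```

After line 1: d = {'a': [27, 5], 'b': [23]}
After line 2 (a[0] = b[0] = 23): d = {'a': [23, 5], 'b': [23]}
After line 3 (b.extend(a) appends [23, 5]): d = {'a': [23, 5], 'b': [23, 23, 5]}
After line 4: result = d['b'] = [23, 23, 5]

[23, 23, 5]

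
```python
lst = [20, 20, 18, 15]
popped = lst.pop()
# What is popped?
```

15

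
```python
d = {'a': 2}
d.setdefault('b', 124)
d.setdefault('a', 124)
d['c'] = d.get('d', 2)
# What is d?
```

After line 1: d = {'a': 2}
After line 2 (setdefault adds 'b'=124): d = {'a': 2, 'b': 124}
After line 3 (setdefault 'a' no-op, already exists): d = {'a': 2, 'b': 124}
After line 4 (get('d', 2) returns default since 'd' not in d): d = {'a': 2, 'b': 124, 'c': 2}

{'a': 2, 'b': 124, 'c': 2}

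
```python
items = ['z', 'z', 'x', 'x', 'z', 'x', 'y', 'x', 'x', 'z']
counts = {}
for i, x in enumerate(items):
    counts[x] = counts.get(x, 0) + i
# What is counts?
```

Initial: counts = {}, items = ['z', 'z', 'x', 'x', 'z', 'x', 'y', 'x', 'x', 'z']
i=0, x='z': counts = {'z': 0}
i=1, x='z': counts = {'z': 1}
i=2, x='x': counts = {'z': 1, 'x': 2}
i=3, x='x': counts = {'z': 1, 'x': 5}
i=4, x='z': counts = {'z': 5, 'x': 5}
i=5, x='x': counts = {'z': 5, 'x': 10}
i=6, x='y': counts = {'z': 5, 'x': 10, 'y': 6}
i=7, x='x': counts = {'z': 5, 'x': 17, 'y': 6}
i=8, x='x': counts = {'z': 5, 'x': 25, 'y': 6}
i=9, x='z': counts = {'z': 14, 'x': 25, 'y': 6}

{'z': 14, 'x': 25, 'y': 6}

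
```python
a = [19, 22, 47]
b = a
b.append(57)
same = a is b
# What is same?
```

After line 1: a = [19, 22, 47]
After line 2 (b = a is an alias, same object): a = [19, 22, 47], b = [19, 22, 47]
After line 3 (b.append mutates the shared list): a = [19, 22, 47, 57], b = [19, 22, 47, 57]
After line 4 (same = a is b; same object -> True): same = True

True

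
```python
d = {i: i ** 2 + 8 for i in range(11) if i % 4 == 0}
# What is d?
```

{0: 8, 4: 24, 8: 72}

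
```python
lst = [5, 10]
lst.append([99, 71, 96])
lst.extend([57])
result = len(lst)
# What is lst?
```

After line 1: lst = [5, 10]
After line 2 (append adds [99, 71, 96] as single element): lst = [5, 10, [99, 71, 96]]
After line 3 (extend unpacks [57], adds 57): lst = [5, 10, [99, 71, 96], 57]
After line 4: result = len(lst) = 4

[5, 10, [99, 71, 96], 57]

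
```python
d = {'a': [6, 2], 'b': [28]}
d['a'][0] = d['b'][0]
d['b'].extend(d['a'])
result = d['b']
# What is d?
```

After line 1: d = {'a': [6, 2], 'b': [28]}
After line 2 (a[0] = b[0] = 28): d = {'a': [28, 2], 'b': [28]}
After line 3 (b.extend(a) appends [28, 2]): d = {'a': [28, 2], 'b': [28, 28, 2]}
After line 4: result = d['b'] = [28, 28, 2]

{'a': [28, 2], 'b': [28, 28, 2]}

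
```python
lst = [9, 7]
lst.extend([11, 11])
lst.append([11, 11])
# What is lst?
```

After line 1: lst = [9, 7]
After line 2 (extend unpacks [11, 11]): lst = [9, 7, 11, 11]
After line 3 (append adds [11, 11] as single element): lst = [9, 7, 11, 11, [11, 11]]

[9, 7, 11, 11, [11, 11]]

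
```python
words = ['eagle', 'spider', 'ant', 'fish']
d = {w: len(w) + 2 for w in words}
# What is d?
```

{'eagle': 7, 'spider': 8, 'ant': 5, 'fish': 6}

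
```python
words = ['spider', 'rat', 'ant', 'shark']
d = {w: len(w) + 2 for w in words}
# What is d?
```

{'spider': 8, 'rat': 5, 'ant': 5, 'shark': 7}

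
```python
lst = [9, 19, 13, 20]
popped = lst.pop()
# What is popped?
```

20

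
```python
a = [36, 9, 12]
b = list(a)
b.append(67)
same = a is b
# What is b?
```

After line 1: a = [36, 9, 12]
After line 2 (b = list(a) is a shallow copy, new object): a = [36, 9, 12], b = [36, 9, 12]
After line 3 (append only mutates b): a = [36, 9, 12], b = [36, 9, 12, 67]
After line 4 (same = a is b; different objects -> False): same = False

[36, 9, 12, 67]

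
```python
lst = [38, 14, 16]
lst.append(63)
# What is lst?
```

[38, 14, 16, 63]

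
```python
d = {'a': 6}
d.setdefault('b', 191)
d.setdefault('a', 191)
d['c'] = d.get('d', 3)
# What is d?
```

After line 1: d = {'a': 6}
After line 2 (setdefault adds 'b'=191): d = {'a': 6, 'b': 191}
After line 3 (setdefault 'a' no-op, already exists): d = {'a': 6, 'b': 191}
After line 4 (get('d', 3) returns default since 'd' not in d): d = {'a': 6, 'b': 191, 'c': 3}

{'a': 6, 'b': 191, 'c': 3}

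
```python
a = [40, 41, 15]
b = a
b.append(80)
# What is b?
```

After line 1: a = [40, 41, 15]
After line 2 (b = a is an alias, same object): a = [40, 41, 15], b = [40, 41, 15]
After line 3 (b.append mutates the shared list): a = [40, 41, 15, 80], b = [40, 41, 15, 80]

[40, 41, 15, 80]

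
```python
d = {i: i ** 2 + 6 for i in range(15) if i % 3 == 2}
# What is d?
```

{2: 10, 5: 31, 8: 70, 11: 127, 14: 202}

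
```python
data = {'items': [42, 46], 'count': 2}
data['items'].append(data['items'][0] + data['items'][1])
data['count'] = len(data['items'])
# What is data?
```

After line 1: data = {'items': [42, 46], 'count': 2}
After line 2 (append 42 + 46 = 88): data = {'items': [42, 46, 88], 'count': 2}
After line 3 (count = len(items) = 3): data = {'items': [42, 46, 88], 'count': 3}

{'items': [42, 46, 88], 'count': 3}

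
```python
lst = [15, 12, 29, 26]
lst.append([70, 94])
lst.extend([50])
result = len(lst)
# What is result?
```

After line 1: lst = [15, 12, 29, 26]
After line 2 (append adds [70, 94] as single element): lst = [15, 12, 29, 26, [70, 94]]
After line 3 (extend unpacks [50], adds 50): lst = [15, 12, 29, 26, [70, 94], 50]
After line 4: result = len(lst) = 6

6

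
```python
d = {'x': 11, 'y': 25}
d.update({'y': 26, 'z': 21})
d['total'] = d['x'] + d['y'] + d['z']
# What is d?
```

After line 1: d = {'x': 11, 'y': 25}
After line 2 (y overwritten, z added): d = {'x': 11, 'y': 26, 'z': 21}
After line 3 (total = 11 + 26 + 21 = 58): d = {'x': 11, 'y': 26, 'z': 21, 'total': 58}

{'x': 11, 'y': 26, 'z': 21, 'total': 58}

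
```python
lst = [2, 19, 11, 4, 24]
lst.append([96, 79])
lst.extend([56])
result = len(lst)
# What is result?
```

After line 1: lst = [2, 19, 11, 4, 24]
After line 2 (append adds [96, 79] as single element): lst = [2, 19, 11, 4, 24, [96, 79]]
After line 3 (extend unpacks [56], adds 56): lst = [2, 19, 11, 4, 24, [96, 79], 56]
After line 4: result = len(lst) = 7

7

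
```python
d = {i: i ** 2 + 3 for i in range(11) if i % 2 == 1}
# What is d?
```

{1: 4, 3: 12, 5: 28, 7: 52, 9: 84}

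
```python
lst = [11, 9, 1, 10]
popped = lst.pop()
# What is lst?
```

[11, 9, 1]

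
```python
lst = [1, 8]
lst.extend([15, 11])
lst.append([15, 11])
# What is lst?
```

After line 1: lst = [1, 8]
After line 2 (extend unpacks [15, 11]): lst = [1, 8, 15, 11]
After line 3 (append adds [15, 11] as single element): lst = [1, 8, 15, 11, [15, 11]]

[1, 8, 15, 11, [15, 11]]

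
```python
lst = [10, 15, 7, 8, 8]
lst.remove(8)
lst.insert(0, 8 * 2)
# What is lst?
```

After line 1: lst = [10, 15, 7, 8, 8]
After line 2 (remove first 8): lst = [10, 15, 7, 8]
After line 3 (insert 16 at index 0): lst = [16, 10, 15, 7, 8]

[16, 10, 15, 7, 8]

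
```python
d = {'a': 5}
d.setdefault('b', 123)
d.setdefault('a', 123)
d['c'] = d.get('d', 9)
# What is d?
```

After line 1: d = {'a': 5}
After line 2 (setdefault adds 'b'=123): d = {'a': 5, 'b': 123}
After line 3 (setdefault 'a' no-op, already exists): d = {'a': 5, 'b': 123}
After line 4 (get('d', 9) returns default since 'd' not in d): d = {'a': 5, 'b': 123, 'c': 9}

{'a': 5, 'b': 123, 'c': 9}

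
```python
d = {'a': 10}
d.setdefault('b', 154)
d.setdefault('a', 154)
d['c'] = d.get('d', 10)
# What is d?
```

After line 1: d = {'a': 10}
After line 2 (setdefault adds 'b'=154): d = {'a': 10, 'b': 154}
After line 3 (setdefault 'a' no-op, already exists): d = {'a': 10, 'b': 154}
After line 4 (get('d', 10) returns default since 'd' not in d): d = {'a': 10, 'b': 154, 'c': 10}

{'a': 10, 'b': 154, 'c': 10}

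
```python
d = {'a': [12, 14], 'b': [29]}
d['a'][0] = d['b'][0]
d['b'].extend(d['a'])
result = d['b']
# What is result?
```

After line 1: d = {'a': [12, 14], 'b': [29]}
After line 2 (a[0] = b[0] = 29): d = {'a': [29, 14], 'b': [29]}
After line 3 (b.extend(a) appends [29, 14]): d = {'a': [29, 14], 'b': [29, 29, 14]}
After line 4: result = d['b'] = [29, 29, 14]

[29, 29, 14]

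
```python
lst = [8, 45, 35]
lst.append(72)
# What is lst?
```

[8, 45, 35, 72]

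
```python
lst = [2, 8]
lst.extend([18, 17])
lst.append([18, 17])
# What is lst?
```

After line 1: lst = [2, 8]
After line 2 (extend unpacks [18, 17]): lst = [2, 8, 18, 17]
After line 3 (append adds [18, 17] as single element): lst = [2, 8, 18, 17, [18, 17]]

[2, 8, 18, 17, [18, 17]]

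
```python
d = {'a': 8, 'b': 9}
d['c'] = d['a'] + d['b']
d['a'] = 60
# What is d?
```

After line 1: d = {'a': 8, 'b': 9}
After line 2 (d['c'] = 8 + 9): d = {'a': 8, 'b': 9, 'c': 17}
After line 3: d = {'a': 60, 'b': 9, 'c': 17}

{'a': 60, 'b': 9, 'c': 17}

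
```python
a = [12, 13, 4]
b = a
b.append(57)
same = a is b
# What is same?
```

After line 1: a = [12, 13, 4]
After line 2 (b = a is an alias, same object): a = [12, 13, 4], b = [12, 13, 4]
After line 3 (b.append mutates the shared list): a = [12, 13, 4, 57], b = [12, 13, 4, 57]
After line 4 (same = a is b; same object -> True): same = True

True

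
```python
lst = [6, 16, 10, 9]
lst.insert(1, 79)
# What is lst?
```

[6, 79, 16, 10, 9]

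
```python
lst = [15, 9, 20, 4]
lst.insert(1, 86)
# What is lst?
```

[15, 86, 9, 20, 4]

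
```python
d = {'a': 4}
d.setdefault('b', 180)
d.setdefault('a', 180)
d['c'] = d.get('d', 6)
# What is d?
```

After line 1: d = {'a': 4}
After line 2 (setdefault adds 'b'=180): d = {'a': 4, 'b': 180}
After line 3 (setdefault 'a' no-op, already exists): d = {'a': 4, 'b': 180}
After line 4 (get('d', 6) returns default since 'd' not in d): d = {'a': 4, 'b': 180, 'c': 6}

{'a': 4, 'b': 180, 'c': 6}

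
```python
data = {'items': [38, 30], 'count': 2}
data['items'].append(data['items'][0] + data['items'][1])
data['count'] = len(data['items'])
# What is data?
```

After line 1: data = {'items': [38, 30], 'count': 2}
After line 2 (append 38 + 30 = 68): data = {'items': [38, 30, 68], 'count': 2}
After line 3 (count = len(items) = 3): data = {'items': [38, 30, 68], 'count': 3}

{'items': [38, 30, 68], 'count': 3}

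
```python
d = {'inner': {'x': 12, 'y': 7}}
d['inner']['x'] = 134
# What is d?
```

After line 1: d = {'inner': {'x': 12, 'y': 7}}
After line 2 (inner x overwritten): d = {'inner': {'x': 134, 'y': 7}}

{'inner': {'x': 134, 'y': 7}}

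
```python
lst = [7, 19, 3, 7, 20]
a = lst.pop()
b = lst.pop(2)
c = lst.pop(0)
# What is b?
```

After line 1: lst = [7, 19, 3, 7, 20]
After line 2 (pop() -> a = 20): lst = [7, 19, 3, 7]
After line 3 (pop(2) -> b = 3): lst = [7, 19, 7]
After line 4 (pop(0) -> c = 7): lst = [19, 7]

3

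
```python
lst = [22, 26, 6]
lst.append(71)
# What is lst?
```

[22, 26, 6, 71]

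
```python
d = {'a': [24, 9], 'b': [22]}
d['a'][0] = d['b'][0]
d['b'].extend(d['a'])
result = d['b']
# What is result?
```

After line 1: d = {'a': [24, 9], 'b': [22]}
After line 2 (a[0] = b[0] = 22): d = {'a': [22, 9], 'b': [22]}
After line 3 (b.extend(a) appends [22, 9]): d = {'a': [22, 9], 'b': [22, 22, 9]}
After line 4: result = d['b'] = [22, 22, 9]

[22, 22, 9]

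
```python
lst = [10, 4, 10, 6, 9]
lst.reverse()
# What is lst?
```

[9, 6, 10, 4, 10]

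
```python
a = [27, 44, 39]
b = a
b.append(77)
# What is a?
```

After line 1: a = [27, 44, 39]
After line 2 (b = a is an alias, same object): a = [27, 44, 39], b = [27, 44, 39]
After line 3 (b.append mutates the shared list): a = [27, 44, 39, 77], b = [27, 44, 39, 77]

[27, 44, 39, 77]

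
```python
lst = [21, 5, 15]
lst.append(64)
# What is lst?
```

[21, 5, 15, 64]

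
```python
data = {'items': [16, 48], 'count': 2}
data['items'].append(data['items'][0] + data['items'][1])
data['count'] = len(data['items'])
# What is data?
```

After line 1: data = {'items': [16, 48], 'count': 2}
After line 2 (append 16 + 48 = 64): data = {'items': [16, 48, 64], 'count': 2}
After line 3 (count = len(items) = 3): data = {'items': [16, 48, 64], 'count': 3}

{'items': [16, 48, 64], 'count': 3}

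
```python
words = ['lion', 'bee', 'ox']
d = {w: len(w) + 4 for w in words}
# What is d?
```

{'lion': 8, 'bee': 7, 'ox': 6}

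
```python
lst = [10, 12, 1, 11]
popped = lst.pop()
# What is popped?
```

11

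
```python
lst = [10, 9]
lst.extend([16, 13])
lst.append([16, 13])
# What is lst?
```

After line 1: lst = [10, 9]
After line 2 (extend unpacks [16, 13]): lst = [10, 9, 16, 13]
After line 3 (append adds [16, 13] as single element): lst = [10, 9, 16, 13, [16, 13]]

[10, 9, 16, 13, [16, 13]]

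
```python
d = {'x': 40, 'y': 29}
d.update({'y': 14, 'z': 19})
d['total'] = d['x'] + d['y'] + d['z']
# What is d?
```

After line 1: d = {'x': 40, 'y': 29}
After line 2 (y overwritten, z added): d = {'x': 40, 'y': 14, 'z': 19}
After line 3 (total = 40 + 14 + 19 = 73): d = {'x': 40, 'y': 14, 'z': 19, 'total': 73}

{'x': 40, 'y': 14, 'z': 19, 'total': 73}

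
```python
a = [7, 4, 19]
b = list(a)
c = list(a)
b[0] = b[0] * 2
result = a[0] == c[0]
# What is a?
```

After line 1: a = [7, 4, 19]
After line 2 (b = list(a), copy): a = [7, 4, 19], b = [7, 4, 19]
After line 3 (c = list(a) is a copy, new object): c = [7, 4, 19]
After line 4 (b[0] = 7 * 2 = 14; only b mutates (copy)): a = [7, 4, 19], b = [14, 4, 19], c = [7, 4, 19]
After line 5 (a[0] = 7, c[0] = 7; result = True)

[7, 4, 19]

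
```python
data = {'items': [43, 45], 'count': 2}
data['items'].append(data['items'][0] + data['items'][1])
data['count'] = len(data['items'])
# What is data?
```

After line 1: data = {'items': [43, 45], 'count': 2}
After line 2 (append 43 + 45 = 88): data = {'items': [43, 45, 88], 'count': 2}
After line 3 (count = len(items) = 3): data = {'items': [43, 45, 88], 'count': 3}

{'items': [43, 45, 88], 'count': 3}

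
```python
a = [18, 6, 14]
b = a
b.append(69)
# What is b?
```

After line 1: a = [18, 6, 14]
After line 2 (b = a is an alias, same object): a = [18, 6, 14], b = [18, 6, 14]
After line 3 (b.append mutates the shared list): a = [18, 6, 14, 69], b = [18, 6, 14, 69]

[18, 6, 14, 69]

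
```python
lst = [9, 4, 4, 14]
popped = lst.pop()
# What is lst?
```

[9, 4, 4]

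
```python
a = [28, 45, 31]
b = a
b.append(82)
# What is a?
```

After line 1: a = [28, 45, 31]
After line 2 (b = a is an alias, same object): a = [28, 45, 31], b = [28, 45, 31]
After line 3 (b.append mutates the shared list): a = [28, 45, 31, 82], b = [28, 45, 31, 82]

[28, 45, 31, 82]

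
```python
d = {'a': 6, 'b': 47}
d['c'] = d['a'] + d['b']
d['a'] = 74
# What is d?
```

After line 1: d = {'a': 6, 'b': 47}
After line 2 (d['c'] = 6 + 47): d = {'a': 6, 'b': 47, 'c': 53}
After line 3: d = {'a': 74, 'b': 47, 'c': 53}

{'a': 74, 'b': 47, 'c': 53}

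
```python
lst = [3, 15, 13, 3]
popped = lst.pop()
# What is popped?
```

3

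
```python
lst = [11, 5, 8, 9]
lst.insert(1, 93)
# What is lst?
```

[11, 93, 5, 8, 9]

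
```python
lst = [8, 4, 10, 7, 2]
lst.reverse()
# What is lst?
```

[2, 7, 10, 4, 8]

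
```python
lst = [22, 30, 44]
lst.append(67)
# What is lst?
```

[22, 30, 44, 67]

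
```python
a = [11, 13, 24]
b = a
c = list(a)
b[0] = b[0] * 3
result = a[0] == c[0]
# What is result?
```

After line 1: a = [11, 13, 24]
After line 2 (b = a, alias): a = [11, 13, 24], b = [11, 13, 24]
After line 3 (c = list(a) is a copy, new object): c = [11, 13, 24]
After line 4 (b[0] = 11 * 3 = 33; mutates shared a/b): a = b = [33, 13, 24], c = [11, 13, 24]
After line 5 (a[0] = 33, c[0] = 11; result = False)

False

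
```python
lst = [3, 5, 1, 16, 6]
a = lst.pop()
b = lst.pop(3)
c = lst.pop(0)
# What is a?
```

After line 1: lst = [3, 5, 1, 16, 6]
After line 2 (pop() -> a = 6): lst = [3, 5, 1, 16]
After line 3 (pop(3) -> b = 16): lst = [3, 5, 1]
After line 4 (pop(0) -> c = 3): lst = [5, 1]

6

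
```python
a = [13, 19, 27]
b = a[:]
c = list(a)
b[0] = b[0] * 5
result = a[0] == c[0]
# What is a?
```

After line 1: a = [13, 19, 27]
After line 2 (b = a[:], copy): a = [13, 19, 27], b = [13, 19, 27]
After line 3 (c = list(a) is a copy, new object): c = [13, 19, 27]
After line 4 (b[0] = 13 * 5 = 65; only b mutates (copy)): a = [13, 19, 27], b = [65, 19, 27], c = [13, 19, 27]
After line 5 (a[0] = 13, c[0] = 13; result = True)

[13, 19, 27]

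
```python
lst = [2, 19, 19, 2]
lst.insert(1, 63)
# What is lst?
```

[2, 63, 19, 19, 2]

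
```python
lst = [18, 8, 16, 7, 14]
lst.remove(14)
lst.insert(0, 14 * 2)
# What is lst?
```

After line 1: lst = [18, 8, 16, 7, 14]
After line 2 (remove first 14): lst = [18, 8, 16, 7]
After line 3 (insert 28 at index 0): lst = [28, 18, 8, 16, 7]

[28, 18, 8, 16, 7]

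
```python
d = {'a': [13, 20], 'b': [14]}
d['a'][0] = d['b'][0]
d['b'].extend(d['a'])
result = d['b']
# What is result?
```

After line 1: d = {'a': [13, 20], 'b': [14]}
After line 2 (a[0] = b[0] = 14): d = {'a': [14, 20], 'b': [14]}
After line 3 (b.extend(a) appends [14, 20]): d = {'a': [14, 20], 'b': [14, 14, 20]}
After line 4: result = d['b'] = [14, 14, 20]

[14, 14, 20]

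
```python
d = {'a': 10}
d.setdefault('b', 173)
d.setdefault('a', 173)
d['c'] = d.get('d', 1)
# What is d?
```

After line 1: d = {'a': 10}
After line 2 (setdefault adds 'b'=173): d = {'a': 10, 'b': 173}
After line 3 (setdefault 'a' no-op, already exists): d = {'a': 10, 'b': 173}
After line 4 (get('d', 1) returns default since 'd' not in d): d = {'a': 10, 'b': 173, 'c': 1}

{'a': 10, 'b': 173, 'c': 1}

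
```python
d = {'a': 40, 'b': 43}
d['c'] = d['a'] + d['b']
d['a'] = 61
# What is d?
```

After line 1: d = {'a': 40, 'b': 43}
After line 2 (d['c'] = 40 + 43): d = {'a': 40, 'b': 43, 'c': 83}
After line 3: d = {'a': 61, 'b': 43, 'c': 83}

{'a': 61, 'b': 43, 'c': 83}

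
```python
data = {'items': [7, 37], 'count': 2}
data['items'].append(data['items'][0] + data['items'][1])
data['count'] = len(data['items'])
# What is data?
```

After line 1: data = {'items': [7, 37], 'count': 2}
After line 2 (append 7 + 37 = 44): data = {'items': [7, 37, 44], 'count': 2}
After line 3 (count = len(items) = 3): data = {'items': [7, 37, 44], 'count': 3}

{'items': [7, 37, 44], 'count': 3}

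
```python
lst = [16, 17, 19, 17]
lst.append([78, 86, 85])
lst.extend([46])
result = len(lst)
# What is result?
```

After line 1: lst = [16, 17, 19, 17]
After line 2 (append adds [78, 86, 85] as single element): lst = [16, 17, 19, 17, [78, 86, 85]]
After line 3 (extend unpacks [46], adds 46): lst = [16, 17, 19, 17, [78, 86, 85], 46]
After line 4: result = len(lst) = 6

6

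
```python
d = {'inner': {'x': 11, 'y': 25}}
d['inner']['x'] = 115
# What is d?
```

After line 1: d = {'inner': {'x': 11, 'y': 25}}
After line 2 (inner x overwritten): d = {'inner': {'x': 115, 'y': 25}}

{'inner': {'x': 115, 'y': 25}}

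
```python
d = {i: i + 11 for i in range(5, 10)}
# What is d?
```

{5: 16, 6: 17, 7: 18, 8: 19, 9: 20}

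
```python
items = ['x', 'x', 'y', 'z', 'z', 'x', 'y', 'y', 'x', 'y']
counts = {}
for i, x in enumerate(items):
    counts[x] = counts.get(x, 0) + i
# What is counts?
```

Initial: counts = {}, items = ['x', 'x', 'y', 'z', 'z', 'x', 'y', 'y', 'x', 'y']
i=0, x='x': counts = {'x': 0}
i=1, x='x': counts = {'x': 1}
i=2, x='y': counts = {'x': 1, 'y': 2}
i=3, x='z': counts = {'x': 1, 'y': 2, 'z': 3}
i=4, x='z': counts = {'x': 1, 'y': 2, 'z': 7}
i=5, x='x': counts = {'x': 6, 'y': 2, 'z': 7}
i=6, x='y': counts = {'x': 6, 'y': 8, 'z': 7}
i=7, x='y': counts = {'x': 6, 'y': 15, 'z': 7}
i=8, x='x': counts = {'x': 14, 'y': 15, 'z': 7}
i=9, x='y': counts = {'x': 14, 'y': 24, 'z': 7}

{'x': 14, 'y': 24, 'z': 7}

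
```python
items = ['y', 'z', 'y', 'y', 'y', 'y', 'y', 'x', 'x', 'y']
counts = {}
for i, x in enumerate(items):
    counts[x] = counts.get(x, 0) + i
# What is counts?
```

Initial: counts = {}, items = ['y', 'z', 'y', 'y', 'y', 'y', 'y', 'x', 'x', 'y']
i=0, x='y': counts = {'y': 0}
i=1, x='z': counts = {'y': 0, 'z': 1}
i=2, x='y': counts = {'y': 2, 'z': 1}
i=3, x='y': counts = {'y': 5, 'z': 1}
i=4, x='y': counts = {'y': 9, 'z': 1}
i=5, x='y': counts = {'y': 14, 'z': 1}
i=6, x='y': counts = {'y': 20, 'z': 1}
i=7, x='x': counts = {'y': 20, 'z': 1, 'x': 7}
i=8, x='x': counts = {'y': 20, 'z': 1, 'x': 15}
i=9, x='y': counts = {'y': 29, 'z': 1, 'x': 15}

{'y': 29, 'z': 1, 'x': 15}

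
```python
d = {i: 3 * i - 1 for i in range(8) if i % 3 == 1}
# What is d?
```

{1: 2, 4: 11, 7: 20}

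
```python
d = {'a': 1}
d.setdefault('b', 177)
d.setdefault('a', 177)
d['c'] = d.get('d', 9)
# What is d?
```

After line 1: d = {'a': 1}
After line 2 (setdefault adds 'b'=177): d = {'a': 1, 'b': 177}
After line 3 (setdefault 'a' no-op, already exists): d = {'a': 1, 'b': 177}
After line 4 (get('d', 9) returns default since 'd' not in d): d = {'a': 1, 'b': 177, 'c': 9}

{'a': 1, 'b': 177, 'c': 9}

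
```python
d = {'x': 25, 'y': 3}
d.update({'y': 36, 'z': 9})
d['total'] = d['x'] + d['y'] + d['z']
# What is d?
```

After line 1: d = {'x': 25, 'y': 3}
After line 2 (y overwritten, z added): d = {'x': 25, 'y': 36, 'z': 9}
After line 3 (total = 25 + 36 + 9 = 70): d = {'x': 25, 'y': 36, 'z': 9, 'total': 70}

{'x': 25, 'y': 36, 'z': 9, 'total': 70}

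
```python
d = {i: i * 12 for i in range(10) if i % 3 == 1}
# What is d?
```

{1: 12, 4: 48, 7: 84}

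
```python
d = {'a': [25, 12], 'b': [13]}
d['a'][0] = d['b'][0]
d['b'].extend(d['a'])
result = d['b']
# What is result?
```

After line 1: d = {'a': [25, 12], 'b': [13]}
After line 2 (a[0] = b[0] = 13): d = {'a': [13, 12], 'b': [13]}
After line 3 (b.extend(a) appends [13, 12]): d = {'a': [13, 12], 'b': [13, 13, 12]}
After line 4: result = d['b'] = [13, 13, 12]

[13, 13, 12]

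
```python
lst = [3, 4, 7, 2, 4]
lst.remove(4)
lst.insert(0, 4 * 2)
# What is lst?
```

After line 1: lst = [3, 4, 7, 2, 4]
After line 2 (remove first 4): lst = [3, 7, 2, 4]
After line 3 (insert 8 at index 0): lst = [8, 3, 7, 2, 4]

[8, 3, 7, 2, 4]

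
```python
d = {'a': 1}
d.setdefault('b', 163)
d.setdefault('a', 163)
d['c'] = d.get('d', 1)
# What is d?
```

After line 1: d = {'a': 1}
After line 2 (setdefault adds 'b'=163): d = {'a': 1, 'b': 163}
After line 3 (setdefault 'a' no-op, already exists): d = {'a': 1, 'b': 163}
After line 4 (get('d', 1) returns default since 'd' not in d): d = {'a': 1, 'b': 163, 'c': 1}

{'a': 1, 'b': 163, 'c': 1}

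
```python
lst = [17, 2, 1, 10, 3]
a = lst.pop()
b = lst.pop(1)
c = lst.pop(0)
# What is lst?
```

After line 1: lst = [17, 2, 1, 10, 3]
After line 2 (pop() -> a = 3): lst = [17, 2, 1, 10]
After line 3 (pop(1) -> b = 2): lst = [17, 1, 10]
After line 4 (pop(0) -> c = 17): lst = [1, 10]

[1, 10]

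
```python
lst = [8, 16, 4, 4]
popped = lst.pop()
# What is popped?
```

4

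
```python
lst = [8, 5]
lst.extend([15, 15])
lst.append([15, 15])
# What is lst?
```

After line 1: lst = [8, 5]
After line 2 (extend unpacks [15, 15]): lst = [8, 5, 15, 15]
After line 3 (append adds [15, 15] as single element): lst = [8, 5, 15, 15, [15, 15]]

[8, 5, 15, 15, [15, 15]]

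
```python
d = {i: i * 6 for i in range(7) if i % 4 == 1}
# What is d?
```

{1: 6, 5: 30}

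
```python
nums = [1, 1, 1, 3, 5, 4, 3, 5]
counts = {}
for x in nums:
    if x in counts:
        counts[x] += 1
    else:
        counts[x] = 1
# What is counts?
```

Initial: counts = {}, nums = [1, 1, 1, 3, 5, 4, 3, 5]
See 1: counts = {1: 1}
See 1: counts = {1: 2}
See 1: counts = {1: 3}
See 3: counts = {1: 3, 3: 1}
See 5: counts = {1: 3, 3: 1, 5: 1}
See 4: counts = {1: 3, 3: 1, 5: 1, 4: 1}
See 3: counts = {1: 3, 3: 2, 5: 1, 4: 1}
See 5: counts = {1: 3, 3: 2, 5: 2, 4: 1}

{1: 3, 3: 2, 5: 2, 4: 1}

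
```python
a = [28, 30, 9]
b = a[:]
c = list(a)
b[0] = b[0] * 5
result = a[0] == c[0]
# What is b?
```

After line 1: a = [28, 30, 9]
After line 2 (b = a[:], copy): a = [28, 30, 9], b = [28, 30, 9]
After line 3 (c = list(a) is a copy, new object): c = [28, 30, 9]
After line 4 (b[0] = 28 * 5 = 140; only b mutates (copy)): a = [28, 30, 9], b = [140, 30, 9], c = [28, 30, 9]
After line 5 (a[0] = 28, c[0] = 28; result = True)

[140, 30, 9]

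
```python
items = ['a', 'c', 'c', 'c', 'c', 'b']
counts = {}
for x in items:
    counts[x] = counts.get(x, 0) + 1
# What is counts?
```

Initial: counts = {}, items = ['a', 'c', 'c', 'c', 'c', 'b']
See 'a': counts = {'a': 1}
See 'c': counts = {'a': 1, 'c': 1}
See 'c': counts = {'a': 1, 'c': 2}
See 'c': counts = {'a': 1, 'c': 3}
See 'c': counts = {'a': 1, 'c': 4}
See 'b': counts = {'a': 1, 'c': 4, 'b': 1}

{'a': 1, 'c': 4, 'b': 1}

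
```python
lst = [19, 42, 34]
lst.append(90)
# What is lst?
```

[19, 42, 34, 90]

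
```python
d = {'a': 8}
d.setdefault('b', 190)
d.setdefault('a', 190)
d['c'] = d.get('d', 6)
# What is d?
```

After line 1: d = {'a': 8}
After line 2 (setdefault adds 'b'=190): d = {'a': 8, 'b': 190}
After line 3 (setdefault 'a' no-op, already exists): d = {'a': 8, 'b': 190}
After line 4 (get('d', 6) returns default since 'd' not in d): d = {'a': 8, 'b': 190, 'c': 6}

{'a': 8, 'b': 190, 'c': 6}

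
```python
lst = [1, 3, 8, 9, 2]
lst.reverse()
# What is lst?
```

[2, 9, 8, 3, 1]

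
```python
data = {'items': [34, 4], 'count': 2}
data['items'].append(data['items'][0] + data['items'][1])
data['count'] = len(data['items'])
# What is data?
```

After line 1: data = {'items': [34, 4], 'count': 2}
After line 2 (append 34 + 4 = 38): data = {'items': [34, 4, 38], 'count': 2}
After line 3 (count = len(items) = 3): data = {'items': [34, 4, 38], 'count': 3}

{'items': [34, 4, 38], 'count': 3}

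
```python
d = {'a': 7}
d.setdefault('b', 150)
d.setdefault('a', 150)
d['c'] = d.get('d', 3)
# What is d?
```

After line 1: d = {'a': 7}
After line 2 (setdefault adds 'b'=150): d = {'a': 7, 'b': 150}
After line 3 (setdefault 'a' no-op, already exists): d = {'a': 7, 'b': 150}
After line 4 (get('d', 3) returns default since 'd' not in d): d = {'a': 7, 'b': 150, 'c': 3}

{'a': 7, 'b': 150, 'c': 3}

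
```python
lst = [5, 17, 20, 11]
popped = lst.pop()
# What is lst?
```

[5, 17, 20]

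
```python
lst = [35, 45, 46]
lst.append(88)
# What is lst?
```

[35, 45, 46, 88]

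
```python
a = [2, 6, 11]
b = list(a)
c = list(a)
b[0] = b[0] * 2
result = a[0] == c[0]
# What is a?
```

After line 1: a = [2, 6, 11]
After line 2 (b = list(a), copy): a = [2, 6, 11], b = [2, 6, 11]
After line 3 (c = list(a) is a copy, new object): c = [2, 6, 11]
After line 4 (b[0] = 2 * 2 = 4; only b mutates (copy)): a = [2, 6, 11], b = [4, 6, 11], c = [2, 6, 11]
After line 5 (a[0] = 2, c[0] = 2; result = True)

[2, 6, 11]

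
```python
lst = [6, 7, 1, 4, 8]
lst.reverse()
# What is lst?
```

[8, 4, 1, 7, 6]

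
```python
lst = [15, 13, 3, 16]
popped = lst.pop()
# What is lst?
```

[15, 13, 3]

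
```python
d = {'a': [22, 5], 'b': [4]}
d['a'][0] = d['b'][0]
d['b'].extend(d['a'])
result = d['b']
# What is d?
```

After line 1: d = {'a': [22, 5], 'b': [4]}
After line 2 (a[0] = b[0] = 4): d = {'a': [4, 5], 'b': [4]}
After line 3 (b.extend(a) appends [4, 5]): d = {'a': [4, 5], 'b': [4, 4, 5]}
After line 4: result = d['b'] = [4, 4, 5]

{'a': [4, 5], 'b': [4, 4, 5]}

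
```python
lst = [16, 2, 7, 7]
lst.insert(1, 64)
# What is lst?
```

[16, 64, 2, 7, 7]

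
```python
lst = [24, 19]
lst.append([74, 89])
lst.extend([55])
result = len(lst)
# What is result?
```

After line 1: lst = [24, 19]
After line 2 (append adds [74, 89] as single element): lst = [24, 19, [74, 89]]
After line 3 (extend unpacks [55], adds 55): lst = [24, 19, [74, 89], 55]
After line 4: result = len(lst) = 4

4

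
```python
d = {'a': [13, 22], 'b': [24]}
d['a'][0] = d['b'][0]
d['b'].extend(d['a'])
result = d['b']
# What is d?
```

After line 1: d = {'a': [13, 22], 'b': [24]}
After line 2 (a[0] = b[0] = 24): d = {'a': [24, 22], 'b': [24]}
After line 3 (b.extend(a) appends [24, 22]): d = {'a': [24, 22], 'b': [24, 24, 22]}
After line 4: result = d['b'] = [24, 24, 22]

{'a': [24, 22], 'b': [24, 24, 22]}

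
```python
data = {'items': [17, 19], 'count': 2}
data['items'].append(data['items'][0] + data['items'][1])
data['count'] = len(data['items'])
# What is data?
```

After line 1: data = {'items': [17, 19], 'count': 2}
After line 2 (append 17 + 19 = 36): data = {'items': [17, 19, 36], 'count': 2}
After line 3 (count = len(items) = 3): data = {'items': [17, 19, 36], 'count': 3}

{'items': [17, 19, 36], 'count': 3}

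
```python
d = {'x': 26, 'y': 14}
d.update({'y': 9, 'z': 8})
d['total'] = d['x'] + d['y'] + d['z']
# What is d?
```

After line 1: d = {'x': 26, 'y': 14}
After line 2 (y overwritten, z added): d = {'x': 26, 'y': 9, 'z': 8}
After line 3 (total = 26 + 9 + 8 = 43): d = {'x': 26, 'y': 9, 'z': 8, 'total': 43}

{'x': 26, 'y': 9, 'z': 8, 'total': 43}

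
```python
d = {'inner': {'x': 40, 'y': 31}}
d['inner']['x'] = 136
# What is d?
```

After line 1: d = {'inner': {'x': 40, 'y': 31}}
After line 2 (inner x overwritten): d = {'inner': {'x': 136, 'y': 31}}

{'inner': {'x': 136, 'y': 31}}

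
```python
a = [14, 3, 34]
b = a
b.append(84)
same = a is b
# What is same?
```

After line 1: a = [14, 3, 34]
After line 2 (b = a is an alias, same object): a = [14, 3, 34], b = [14, 3, 34]
After line 3 (b.append mutates the shared list): a = [14, 3, 34, 84], b = [14, 3, 34, 84]
After line 4 (same = a is b; same object -> True): same = True

True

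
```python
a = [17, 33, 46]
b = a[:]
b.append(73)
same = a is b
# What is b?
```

After line 1: a = [17, 33, 46]
After line 2 (b = a[:] is a shallow copy, new object): a = [17, 33, 46], b = [17, 33, 46]
After line 3 (append only mutates b): a = [17, 33, 46], b = [17, 33, 46, 73]
After line 4 (same = a is b; different objects -> False): same = False

[17, 33, 46, 73]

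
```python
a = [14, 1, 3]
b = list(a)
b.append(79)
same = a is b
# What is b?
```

After line 1: a = [14, 1, 3]
After line 2 (b = list(a) is a shallow copy, new object): a = [14, 1, 3], b = [14, 1, 3]
After line 3 (append only mutates b): a = [14, 1, 3], b = [14, 1, 3, 79]
After line 4 (same = a is b; different objects -> False): same = False

[14, 1, 3, 79]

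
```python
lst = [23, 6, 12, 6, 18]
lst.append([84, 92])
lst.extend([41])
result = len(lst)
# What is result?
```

After line 1: lst = [23, 6, 12, 6, 18]
After line 2 (append adds [84, 92] as single element): lst = [23, 6, 12, 6, 18, [84, 92]]
After line 3 (extend unpacks [41], adds 41): lst = [23, 6, 12, 6, 18, [84, 92], 41]
After line 4: result = len(lst) = 7

7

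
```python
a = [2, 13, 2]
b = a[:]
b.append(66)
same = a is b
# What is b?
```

After line 1: a = [2, 13, 2]
After line 2 (b = a[:] is a shallow copy, new object): a = [2, 13, 2], b = [2, 13, 2]
After line 3 (append only mutates b): a = [2, 13, 2], b = [2, 13, 2, 66]
After line 4 (same = a is b; different objects -> False): same = False

[2, 13, 2, 66]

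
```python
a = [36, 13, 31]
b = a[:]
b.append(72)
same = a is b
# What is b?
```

After line 1: a = [36, 13, 31]
After line 2 (b = a[:] is a shallow copy, new object): a = [36, 13, 31], b = [36, 13, 31]
After line 3 (append only mutates b): a = [36, 13, 31], b = [36, 13, 31, 72]
After line 4 (same = a is b; different objects -> False): same = False

[36, 13, 31, 72]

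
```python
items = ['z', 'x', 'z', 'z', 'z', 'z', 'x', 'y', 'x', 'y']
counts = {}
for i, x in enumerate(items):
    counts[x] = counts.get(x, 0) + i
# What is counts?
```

Initial: counts = {}, items = ['z', 'x', 'z', 'z', 'z', 'z', 'x', 'y', 'x', 'y']
i=0, x='z': counts = {'z': 0}
i=1, x='x': counts = {'z': 0, 'x': 1}
i=2, x='z': counts = {'z': 2, 'x': 1}
i=3, x='z': counts = {'z': 5, 'x': 1}
i=4, x='z': counts = {'z': 9, 'x': 1}
i=5, x='z': counts = {'z': 14, 'x': 1}
i=6, x='x': counts = {'z': 14, 'x': 7}
i=7, x='y': counts = {'z': 14, 'x': 7, 'y': 7}
i=8, x='x': counts = {'z': 14, 'x': 15, 'y': 7}
i=9, x='y': counts = {'z': 14, 'x': 15, 'y': 16}

{'z': 14, 'x': 15, 'y': 16}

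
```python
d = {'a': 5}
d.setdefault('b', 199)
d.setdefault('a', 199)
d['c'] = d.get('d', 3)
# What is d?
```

After line 1: d = {'a': 5}
After line 2 (setdefault adds 'b'=199): d = {'a': 5, 'b': 199}
After line 3 (setdefault 'a' no-op, already exists): d = {'a': 5, 'b': 199}
After line 4 (get('d', 3) returns default since 'd' not in d): d = {'a': 5, 'b': 199, 'c': 3}

{'a': 5, 'b': 199, 'c': 3}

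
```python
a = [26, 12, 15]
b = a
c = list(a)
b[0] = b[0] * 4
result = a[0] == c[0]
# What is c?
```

After line 1: a = [26, 12, 15]
After line 2 (b = a, alias): a = [26, 12, 15], b = [26, 12, 15]
After line 3 (c = list(a) is a copy, new object): c = [26, 12, 15]
After line 4 (b[0] = 26 * 4 = 104; mutates shared a/b): a = b = [104, 12, 15], c = [26, 12, 15]
After line 5 (a[0] = 104, c[0] = 26; result = False)

[26, 12, 15]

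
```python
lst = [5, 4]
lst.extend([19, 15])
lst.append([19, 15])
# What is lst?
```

After line 1: lst = [5, 4]
After line 2 (extend unpacks [19, 15]): lst = [5, 4, 19, 15]
After line 3 (append adds [19, 15] as single element): lst = [5, 4, 19, 15, [19, 15]]

[5, 4, 19, 15, [19, 15]]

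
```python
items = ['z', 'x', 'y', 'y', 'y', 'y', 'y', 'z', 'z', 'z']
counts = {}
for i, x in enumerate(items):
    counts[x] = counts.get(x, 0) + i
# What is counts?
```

Initial: counts = {}, items = ['z', 'x', 'y', 'y', 'y', 'y', 'y', 'z', 'z', 'z']
i=0, x='z': counts = {'z': 0}
i=1, x='x': counts = {'z': 0, 'x': 1}
i=2, x='y': counts = {'z': 0, 'x': 1, 'y': 2}
i=3, x='y': counts = {'z': 0, 'x': 1, 'y': 5}
i=4, x='y': counts = {'z': 0, 'x': 1, 'y': 9}
i=5, x='y': counts = {'z': 0, 'x': 1, 'y': 14}
i=6, x='y': counts = {'z': 0, 'x': 1, 'y': 20}
i=7, x='z': counts = {'z': 7, 'x': 1, 'y': 20}
i=8, x='z': counts = {'z': 15, 'x': 1, 'y': 20}
i=9, x='z': counts = {'z': 24, 'x': 1, 'y': 20}

{'z': 24, 'x': 1, 'y': 20}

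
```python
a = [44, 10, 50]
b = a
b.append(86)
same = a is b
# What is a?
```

After line 1: a = [44, 10, 50]
After line 2 (b = a is an alias, same object): a = [44, 10, 50], b = [44, 10, 50]
After line 3 (b.append mutates the shared list): a = [44, 10, 50, 86], b = [44, 10, 50, 86]
After line 4 (same = a is b; same object -> True): same = True

[44, 10, 50, 86]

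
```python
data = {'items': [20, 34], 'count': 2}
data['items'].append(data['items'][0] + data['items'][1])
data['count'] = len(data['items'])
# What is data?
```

After line 1: data = {'items': [20, 34], 'count': 2}
After line 2 (append 20 + 34 = 54): data = {'items': [20, 34, 54], 'count': 2}
After line 3 (count = len(items) = 3): data = {'items': [20, 34, 54], 'count': 3}

{'items': [20, 34, 54], 'count': 3}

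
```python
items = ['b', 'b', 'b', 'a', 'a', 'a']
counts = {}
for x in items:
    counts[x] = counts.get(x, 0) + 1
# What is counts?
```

Initial: counts = {}, items = ['b', 'b', 'b', 'a', 'a', 'a']
See 'b': counts = {'b': 1}
See 'b': counts = {'b': 2}
See 'b': counts = {'b': 3}
See 'a': counts = {'b': 3, 'a': 1}
See 'a': counts = {'b': 3, 'a': 2}
See 'a': counts = {'b': 3, 'a': 3}

{'b': 3, 'a': 3}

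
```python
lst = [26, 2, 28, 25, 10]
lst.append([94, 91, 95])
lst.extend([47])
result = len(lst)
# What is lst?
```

After line 1: lst = [26, 2, 28, 25, 10]
After line 2 (append adds [94, 91, 95] as single element): lst = [26, 2, 28, 25, 10, [94, 91, 95]]
After line 3 (extend unpacks [47], adds 47): lst = [26, 2, 28, 25, 10, [94, 91, 95], 47]
After line 4: result = len(lst) = 7

[26, 2, 28, 25, 10, [94, 91, 95], 47]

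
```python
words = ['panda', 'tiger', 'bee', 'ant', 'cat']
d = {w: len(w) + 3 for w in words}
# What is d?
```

{'panda': 8, 'tiger': 8, 'bee': 6, 'ant': 6, 'cat': 6}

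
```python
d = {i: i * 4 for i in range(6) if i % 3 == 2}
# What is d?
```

{2: 8, 5: 20}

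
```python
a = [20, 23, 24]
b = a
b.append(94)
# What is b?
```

After line 1: a = [20, 23, 24]
After line 2 (b = a is an alias, same object): a = [20, 23, 24], b = [20, 23, 24]
After line 3 (b.append mutates the shared list): a = [20, 23, 24, 94], b = [20, 23, 24, 94]

[20, 23, 24, 94]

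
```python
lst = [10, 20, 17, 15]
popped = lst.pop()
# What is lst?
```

[10, 20, 17]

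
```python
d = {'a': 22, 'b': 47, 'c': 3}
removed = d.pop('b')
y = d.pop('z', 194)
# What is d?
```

After line 1: d = {'a': 22, 'b': 47, 'c': 3}
After line 2 (pop 'b' returns 47): d = {'a': 22, 'c': 3}, removed = 47
After line 3 (pop 'z' missing, returns default 194): d = {'a': 22, 'c': 3}, y = 194

{'a': 22, 'c': 3}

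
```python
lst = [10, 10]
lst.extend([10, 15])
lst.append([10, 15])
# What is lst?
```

After line 1: lst = [10, 10]
After line 2 (extend unpacks [10, 15]): lst = [10, 10, 10, 15]
After line 3 (append adds [10, 15] as single element): lst = [10, 10, 10, 15, [10, 15]]

[10, 10, 10, 15, [10, 15]]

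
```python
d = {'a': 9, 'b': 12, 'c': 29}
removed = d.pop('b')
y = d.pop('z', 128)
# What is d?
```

After line 1: d = {'a': 9, 'b': 12, 'c': 29}
After line 2 (pop 'b' returns 12): d = {'a': 9, 'c': 29}, removed = 12
After line 3 (pop 'z' missing, returns default 128): d = {'a': 9, 'c': 29}, y = 128

{'a': 9, 'c': 29}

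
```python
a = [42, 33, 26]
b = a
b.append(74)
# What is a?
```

After line 1: a = [42, 33, 26]
After line 2 (b = a is an alias, same object): a = [42, 33, 26], b = [42, 33, 26]
After line 3 (b.append mutates the shared list): a = [42, 33, 26, 74], b = [42, 33, 26, 74]

[42, 33, 26, 74]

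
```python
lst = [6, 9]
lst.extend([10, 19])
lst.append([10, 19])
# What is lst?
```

After line 1: lst = [6, 9]
After line 2 (extend unpacks [10, 19]): lst = [6, 9, 10, 19]
After line 3 (append adds [10, 19] as single element): lst = [6, 9, 10, 19, [10, 19]]

[6, 9, 10, 19, [10, 19]]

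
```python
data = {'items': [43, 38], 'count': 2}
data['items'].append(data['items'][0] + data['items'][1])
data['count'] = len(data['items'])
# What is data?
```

After line 1: data = {'items': [43, 38], 'count': 2}
After line 2 (append 43 + 38 = 81): data = {'items': [43, 38, 81], 'count': 2}
After line 3 (count = len(items) = 3): data = {'items': [43, 38, 81], 'count': 3}

{'items': [43, 38, 81], 'count': 3}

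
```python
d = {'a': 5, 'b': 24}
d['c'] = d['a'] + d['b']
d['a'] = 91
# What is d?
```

After line 1: d = {'a': 5, 'b': 24}
After line 2 (d['c'] = 5 + 24): d = {'a': 5, 'b': 24, 'c': 29}
After line 3: d = {'a': 91, 'b': 24, 'c': 29}

{'a': 91, 'b': 24, 'c': 29}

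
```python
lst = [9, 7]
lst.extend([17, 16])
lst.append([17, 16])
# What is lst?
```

After line 1: lst = [9, 7]
After line 2 (extend unpacks [17, 16]): lst = [9, 7, 17, 16]
After line 3 (append adds [17, 16] as single element): lst = [9, 7, 17, 16, [17, 16]]

[9, 7, 17, 16, [17, 16]]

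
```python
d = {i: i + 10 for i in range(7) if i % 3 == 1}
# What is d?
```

{1: 11, 4: 14}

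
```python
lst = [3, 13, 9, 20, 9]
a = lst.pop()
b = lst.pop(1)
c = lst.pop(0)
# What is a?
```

After line 1: lst = [3, 13, 9, 20, 9]
After line 2 (pop() -> a = 9): lst = [3, 13, 9, 20]
After line 3 (pop(1) -> b = 13): lst = [3, 9, 20]
After line 4 (pop(0) -> c = 3): lst = [9, 20]

9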